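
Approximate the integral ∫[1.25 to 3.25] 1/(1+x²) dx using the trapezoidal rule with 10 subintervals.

f(x) = 1/(1+x²)
a = 1.25, b = 3.25, n = 10
h = (b - a)/n = 0.200000

Trapezoidal rule: (h/2)[f(x₀) + 2f(x₁) + 2f(x₂) + ... + f(xₙ)]

x_0 = 1.2500, f(x_0) = 0.390244, coefficient = 1
x_1 = 1.4500, f(x_1) = 0.322321, coefficient = 2
x_2 = 1.6500, f(x_2) = 0.268637, coefficient = 2
x_3 = 1.8500, f(x_3) = 0.226116, coefficient = 2
x_4 = 2.0500, f(x_4) = 0.192215, coefficient = 2
x_5 = 2.2500, f(x_5) = 0.164948, coefficient = 2
x_6 = 2.4500, f(x_6) = 0.142806, coefficient = 2
x_7 = 2.6500, f(x_7) = 0.124649, coefficient = 2
x_8 = 2.8500, f(x_8) = 0.109619, coefficient = 2
x_9 = 3.0500, f(x_9) = 0.097064, coefficient = 2
x_10 = 3.2500, f(x_10) = 0.086486, coefficient = 1

I ≈ (0.200000/2) × 3.773482 = 0.377348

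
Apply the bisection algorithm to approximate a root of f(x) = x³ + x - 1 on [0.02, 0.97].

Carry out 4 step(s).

f(x) = x³ + x - 1
Initial interval: [0.02, 0.97]

Iteration 1:
  c_1 = (0.020000 + 0.970000)/2 = 0.495000
  f(c_1) = f(0.495000) = -0.383713
  f(a) × f(c) ≥ 0, new interval: [0.495000, 0.970000]
Iteration 2:
  c_2 = (0.495000 + 0.970000)/2 = 0.732500
  f(c_2) = f(0.732500) = 0.125527
  f(a) × f(c) < 0, new interval: [0.495000, 0.732500]
Iteration 3:
  c_3 = (0.495000 + 0.732500)/2 = 0.613750
  f(c_3) = f(0.613750) = -0.155057
  f(a) × f(c) ≥ 0, new interval: [0.613750, 0.732500]
Iteration 4:
  c_4 = (0.613750 + 0.732500)/2 = 0.673125
  f(c_4) = f(0.673125) = -0.021884
  f(a) × f(c) ≥ 0, new interval: [0.673125, 0.732500]

After 4 iteration(s), the approximation is c_4 = 0.673125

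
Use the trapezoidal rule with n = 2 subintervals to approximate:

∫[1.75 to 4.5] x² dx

f(x) = x²
a = 1.75, b = 4.5, n = 2
h = (b - a)/n = 1.375000

Trapezoidal rule: (h/2)[f(x₀) + 2f(x₁) + 2f(x₂) + ... + f(xₙ)]

x_0 = 1.7500, f(x_0) = 3.062500, coefficient = 1
x_1 = 3.1250, f(x_1) = 9.765625, coefficient = 2
x_2 = 4.5000, f(x_2) = 20.250000, coefficient = 1

I ≈ (1.375000/2) × 42.843750 = 29.455078
Exact value: 28.588542
Error: 0.866536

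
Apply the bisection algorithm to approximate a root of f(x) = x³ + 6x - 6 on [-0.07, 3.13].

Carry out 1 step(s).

f(x) = x³ + 6x - 6
Initial interval: [-0.07, 3.13]

Iteration 1:
  c_1 = (-0.070000 + 3.130000)/2 = 1.530000
  f(c_1) = f(1.530000) = 6.761577
  f(a) × f(c) < 0, new interval: [-0.070000, 1.530000]

After 1 iteration(s), the approximation is c_1 = 1.530000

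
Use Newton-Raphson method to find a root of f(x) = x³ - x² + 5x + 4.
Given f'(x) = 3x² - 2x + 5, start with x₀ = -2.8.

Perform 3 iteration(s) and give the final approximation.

f(x) = x³ - x² + 5x + 4
f'(x) = 3x² - 2x + 5
x₀ = -2.8

Newton-Raphson formula: x_{n+1} = x_n - f(x_n)/f'(x_n)

Iteration 1:
  f(-2.800000) = -39.792000
  f'(-2.800000) = 34.120000
  x_1 = -2.800000 - (-39.792000)/34.120000 = -1.633763
Iteration 2:
  f(-1.633763) = -11.198810
  f'(-1.633763) = 16.275073
  x_2 = -1.633763 - (-11.198810)/16.275073 = -0.945667
Iteration 3:
  f(-0.945667) = -2.468321
  f'(-0.945667) = 9.574195
  x_3 = -0.945667 - (-2.468321)/9.574195 = -0.687858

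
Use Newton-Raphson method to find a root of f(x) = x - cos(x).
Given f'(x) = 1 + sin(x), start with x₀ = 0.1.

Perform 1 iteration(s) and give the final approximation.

f(x) = x - cos(x)
f'(x) = 1 + sin(x)
x₀ = 0.1

Newton-Raphson formula: x_{n+1} = x_n - f(x_n)/f'(x_n)

Iteration 1:
  f(0.100000) = -0.895004
  f'(0.100000) = 1.099833
  x_1 = 0.100000 - (-0.895004)/1.099833 = 0.913763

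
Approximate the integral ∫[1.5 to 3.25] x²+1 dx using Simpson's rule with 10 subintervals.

f(x) = x²+1
a = 1.5, b = 3.25, n = 10
h = (b - a)/n = 0.175000

Simpson's rule: (h/3)[f(x₀) + 4f(x₁) + 2f(x₂) + ... + f(xₙ)]

x_0 = 1.5000, f(x_0) = 3.250000, coefficient = 1
x_1 = 1.6750, f(x_1) = 3.805625, coefficient = 4
x_2 = 1.8500, f(x_2) = 4.422500, coefficient = 2
x_3 = 2.0250, f(x_3) = 5.100625, coefficient = 4
x_4 = 2.2000, f(x_4) = 5.840000, coefficient = 2
x_5 = 2.3750, f(x_5) = 6.640625, coefficient = 4
x_6 = 2.5500, f(x_6) = 7.502500, coefficient = 2
x_7 = 2.7250, f(x_7) = 8.425625, coefficient = 4
x_8 = 2.9000, f(x_8) = 9.410000, coefficient = 2
x_9 = 3.0750, f(x_9) = 10.455625, coefficient = 4
x_10 = 3.2500, f(x_10) = 11.562500, coefficient = 1

I ≈ (0.175000/3) × 206.875000 = 12.067708
Exact value: 12.067708
Error: 0.000000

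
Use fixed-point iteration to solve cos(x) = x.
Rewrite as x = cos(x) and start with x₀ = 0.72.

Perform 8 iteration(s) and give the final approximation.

Equation: cos(x) = x
Fixed-point form: x = cos(x)
x₀ = 0.72

x_1 = g(0.720000) = 0.751806
x_2 = g(0.751806) = 0.730457
x_3 = g(0.730457) = 0.744870
x_4 = g(0.744870) = 0.735176
x_5 = g(0.735176) = 0.741713
x_6 = g(0.741713) = 0.737313
x_7 = g(0.737313) = 0.740278
x_8 = g(0.740278) = 0.738281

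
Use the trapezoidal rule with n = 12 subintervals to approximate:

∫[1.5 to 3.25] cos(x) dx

f(x) = cos(x)
a = 1.5, b = 3.25, n = 12
h = (b - a)/n = 0.145833

Trapezoidal rule: (h/2)[f(x₀) + 2f(x₁) + 2f(x₂) + ... + f(xₙ)]

x_0 = 1.5000, f(x_0) = 0.070737, coefficient = 1
x_1 = 1.6458, f(x_1) = -0.074967, coefficient = 2
x_2 = 1.7917, f(x_2) = -0.219079, coefficient = 2
x_3 = 1.9375, f(x_3) = -0.358540, coefficient = 2
x_4 = 2.0833, f(x_4) = -0.490390, coefficient = 2
x_5 = 2.2292, f(x_5) = -0.611829, coefficient = 2
x_6 = 2.3750, f(x_6) = -0.720278, coefficient = 2
x_7 = 2.5208, f(x_7) = -0.813437, coefficient = 2
x_8 = 2.6667, f(x_8) = -0.889327, coefficient = 2
x_9 = 2.8125, f(x_9) = -0.946336, coefficient = 2
x_10 = 2.9583, f(x_10) = -0.983255, coefficient = 2
x_11 = 3.1042, f(x_11) = -0.999300, coefficient = 2
x_12 = 3.2500, f(x_12) = -0.994130, coefficient = 1

I ≈ (0.145833/2) × -15.136866 = -1.103730
Exact value: -1.105690
Error: 0.001960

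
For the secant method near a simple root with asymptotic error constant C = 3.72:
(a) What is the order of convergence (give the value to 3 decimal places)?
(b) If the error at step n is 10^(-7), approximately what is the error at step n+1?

(a) Secant method has superlinear convergence with order φ = (1+√5)/2 ≈ 1.618.
    This means |e_{n+1}| ≈ C|e_n|^1.618.

(b) With |e_n| = 10^(-7) and C = 3.72:
    |e_{n+1}| ≈ 3.72 × (10^(-7))^1.618 = 3.72 × 10^(-11.33)

(a) ≈ 1.618 (golden ratio); (b) |e_{n+1}| ≈ 1.755e-11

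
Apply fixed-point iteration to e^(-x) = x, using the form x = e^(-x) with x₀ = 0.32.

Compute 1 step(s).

Equation: e^(-x) = x
Fixed-point form: x = e^(-x)
x₀ = 0.32

x_1 = g(0.320000) = 0.726149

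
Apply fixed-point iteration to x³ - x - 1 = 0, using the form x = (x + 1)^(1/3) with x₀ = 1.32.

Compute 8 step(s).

Equation: x³ - x - 1 = 0
Fixed-point form: x = (x + 1)^(1/3)
x₀ = 1.32

x_1 = g(1.320000) = 1.323821
x_2 = g(1.323821) = 1.324548
x_3 = g(1.324548) = 1.324686
x_4 = g(1.324686) = 1.324712
x_5 = g(1.324712) = 1.324717
x_6 = g(1.324717) = 1.324718
x_7 = g(1.324718) = 1.324718
x_8 = g(1.324718) = 1.324718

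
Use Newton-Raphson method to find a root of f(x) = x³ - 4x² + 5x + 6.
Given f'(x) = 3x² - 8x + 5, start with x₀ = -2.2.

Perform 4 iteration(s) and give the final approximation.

f(x) = x³ - 4x² + 5x + 6
f'(x) = 3x² - 8x + 5
x₀ = -2.2

Newton-Raphson formula: x_{n+1} = x_n - f(x_n)/f'(x_n)

Iteration 1:
  f(-2.200000) = -35.008000
  f'(-2.200000) = 37.120000
  x_1 = -2.200000 - (-35.008000)/37.120000 = -1.256897
Iteration 2:
  f(-1.256897) = -8.589270
  f'(-1.256897) = 19.794539
  x_2 = -1.256897 - (-8.589270)/19.794539 = -0.822975
Iteration 3:
  f(-0.822975) = -1.381422
  f'(-0.822975) = 13.615668
  x_3 = -0.822975 - (-1.381422)/13.615668 = -0.721517
Iteration 4:
  f(-0.721517) = -0.065545
  f'(-0.721517) = 12.333897
  x_4 = -0.721517 - (-0.065545)/12.333897 = -0.716203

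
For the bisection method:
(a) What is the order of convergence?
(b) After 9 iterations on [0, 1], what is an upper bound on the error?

(a) Bisection has linear (order 1) convergence; the error is halved each step.

(b) Error bound = (b-a)/2^n = (1 - 0)/2^{9}
    = 1/2^{9}

(a) 1 (linear); (b) error ≤ 1.95e-03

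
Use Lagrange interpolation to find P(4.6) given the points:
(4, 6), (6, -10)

Lagrange interpolation formula:
P(x) = Σ yᵢ × Lᵢ(x)
where Lᵢ(x) = Π_{j≠i} (x - xⱼ)/(xᵢ - xⱼ)

L_0(4.6) = (4.6 - 6)/(4 - 6) = 0.700000
L_1(4.6) = (4.6 - 4)/(6 - 4) = 0.300000

P(4.6) = 6×L_0(4.6) + (-10)×L_1(4.6)
P(4.6) = 1.200000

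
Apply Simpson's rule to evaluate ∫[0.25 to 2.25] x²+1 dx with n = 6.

f(x) = x²+1
a = 0.25, b = 2.25, n = 6
h = (b - a)/n = 0.333333

Simpson's rule: (h/3)[f(x₀) + 4f(x₁) + 2f(x₂) + ... + f(xₙ)]

x_0 = 0.2500, f(x_0) = 1.062500, coefficient = 1
x_1 = 0.5833, f(x_1) = 1.340278, coefficient = 4
x_2 = 0.9167, f(x_2) = 1.840278, coefficient = 2
x_3 = 1.2500, f(x_3) = 2.562500, coefficient = 4
x_4 = 1.5833, f(x_4) = 3.506944, coefficient = 2
x_5 = 1.9167, f(x_5) = 4.673611, coefficient = 4
x_6 = 2.2500, f(x_6) = 6.062500, coefficient = 1

I ≈ (0.333333/3) × 52.125000 = 5.791667
Exact value: 5.791667
Error: 0.000000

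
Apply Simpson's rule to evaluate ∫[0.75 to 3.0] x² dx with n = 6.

f(x) = x²
a = 0.75, b = 3.0, n = 6
h = (b - a)/n = 0.375000

Simpson's rule: (h/3)[f(x₀) + 4f(x₁) + 2f(x₂) + ... + f(xₙ)]

x_0 = 0.7500, f(x_0) = 0.562500, coefficient = 1
x_1 = 1.1250, f(x_1) = 1.265625, coefficient = 4
x_2 = 1.5000, f(x_2) = 2.250000, coefficient = 2
x_3 = 1.8750, f(x_3) = 3.515625, coefficient = 4
x_4 = 2.2500, f(x_4) = 5.062500, coefficient = 2
x_5 = 2.6250, f(x_5) = 6.890625, coefficient = 4
x_6 = 3.0000, f(x_6) = 9.000000, coefficient = 1

I ≈ (0.375000/3) × 70.875000 = 8.859375
Exact value: 8.859375
Error: 0.000000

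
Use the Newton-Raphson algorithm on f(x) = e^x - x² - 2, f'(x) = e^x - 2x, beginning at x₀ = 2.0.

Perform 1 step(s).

f(x) = e^x - x² - 2
f'(x) = e^x - 2x
x₀ = 2.0

Newton-Raphson formula: x_{n+1} = x_n - f(x_n)/f'(x_n)

Iteration 1:
  f(2.000000) = 1.389056
  f'(2.000000) = 3.389056
  x_1 = 2.000000 - 1.389056/3.389056 = 1.590135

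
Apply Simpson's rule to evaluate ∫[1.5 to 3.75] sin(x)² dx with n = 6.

f(x) = sin(x)²
a = 1.5, b = 3.75, n = 6
h = (b - a)/n = 0.375000

Simpson's rule: (h/3)[f(x₀) + 4f(x₁) + 2f(x₂) + ... + f(xₙ)]

x_0 = 1.5000, f(x_0) = 0.994996, coefficient = 1
x_1 = 1.8750, f(x_1) = 0.910280, coefficient = 4
x_2 = 2.2500, f(x_2) = 0.605398, coefficient = 2
x_3 = 2.6250, f(x_3) = 0.243957, coefficient = 4
x_4 = 3.0000, f(x_4) = 0.019915, coefficient = 2
x_5 = 3.3750, f(x_5) = 0.053497, coefficient = 4
x_6 = 3.7500, f(x_6) = 0.326682, coefficient = 1

I ≈ (0.375000/3) × 7.403239 = 0.925405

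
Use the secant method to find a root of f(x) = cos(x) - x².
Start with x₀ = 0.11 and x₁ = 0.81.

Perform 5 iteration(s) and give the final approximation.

f(x) = cos(x) - x²
x₀ = 0.11, x₁ = 0.81

Secant formula: x_{n+1} = x_n - f(x_n)(x_n - x_{n-1})/(f(x_n) - f(x_{n-1}))

Iteration 1:
  f(0.110000) = 0.981856
  f(0.810000) = 0.033398
  x_2 = 0.810000 - 0.033398×(0.810000 - 0.110000)/(0.033398 - 0.981856)
       = 0.834649
Iteration 2:
  f(0.810000) = 0.033398
  f(0.834649) = -0.025202
  x_3 = 0.834649 - (-0.025202)×(0.834649 - 0.810000)/(-0.025202 - 0.033398)
       = 0.824049
Iteration 3:
  f(0.834649) = -0.025202
  f(0.824049) = 0.000200
  x_4 = 0.824049 - 0.000200×(0.824049 - 0.834649)/(0.000200 - (-0.025202))
       = 0.824132
Iteration 4:
  f(0.824049) = 0.000200
  f(0.824132) = 0.000001
  x_5 = 0.824132 - 0.000001×(0.824132 - 0.824049)/(0.000001 - 0.000200)
       = 0.824132
Iteration 5:
  f(0.824132) = 0.000001
  f(0.824132) = 0.000000
  x_6 = 0.824132 - 0.000000×(0.824132 - 0.824132)/(0.000000 - 0.000001)
       = 0.824132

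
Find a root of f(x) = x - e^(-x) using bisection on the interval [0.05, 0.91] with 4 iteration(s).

f(x) = x - e^(-x)
Initial interval: [0.05, 0.91]

Iteration 1:
  c_1 = (0.050000 + 0.910000)/2 = 0.480000
  f(c_1) = f(0.480000) = -0.138783
  f(a) × f(c) ≥ 0, new interval: [0.480000, 0.910000]
Iteration 2:
  c_2 = (0.480000 + 0.910000)/2 = 0.695000
  f(c_2) = f(0.695000) = 0.195926
  f(a) × f(c) < 0, new interval: [0.480000, 0.695000]
Iteration 3:
  c_3 = (0.480000 + 0.695000)/2 = 0.587500
  f(c_3) = f(0.587500) = 0.031785
  f(a) × f(c) < 0, new interval: [0.480000, 0.587500]
Iteration 4:
  c_4 = (0.480000 + 0.587500)/2 = 0.533750
  f(c_4) = f(0.533750) = -0.052652
  f(a) × f(c) ≥ 0, new interval: [0.533750, 0.587500]

After 4 iteration(s), the approximation is c_4 = 0.533750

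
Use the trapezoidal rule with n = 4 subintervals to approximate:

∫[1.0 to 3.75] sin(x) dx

f(x) = sin(x)
a = 1.0, b = 3.75, n = 4
h = (b - a)/n = 0.687500

Trapezoidal rule: (h/2)[f(x₀) + 2f(x₁) + 2f(x₂) + ... + f(xₙ)]

x_0 = 1.0000, f(x_0) = 0.841471, coefficient = 1
x_1 = 1.6875, f(x_1) = 0.993198, coefficient = 2
x_2 = 2.3750, f(x_2) = 0.693685, coefficient = 2
x_3 = 3.0625, f(x_3) = 0.079010, coefficient = 2
x_4 = 3.7500, f(x_4) = -0.571561, coefficient = 1

I ≈ (0.687500/2) × 3.801696 = 1.306833
Exact value: 1.360862
Error: 0.054029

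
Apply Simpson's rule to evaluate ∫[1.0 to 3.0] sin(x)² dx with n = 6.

f(x) = sin(x)²
a = 1.0, b = 3.0, n = 6
h = (b - a)/n = 0.333333

Simpson's rule: (h/3)[f(x₀) + 4f(x₁) + 2f(x₂) + ... + f(xₙ)]

x_0 = 1.0000, f(x_0) = 0.708073, coefficient = 1
x_1 = 1.3333, f(x_1) = 0.944663, coefficient = 4
x_2 = 1.6667, f(x_2) = 0.990837, coefficient = 2
x_3 = 2.0000, f(x_3) = 0.826822, coefficient = 4
x_4 = 2.3333, f(x_4) = 0.522853, coefficient = 2
x_5 = 2.6667, f(x_5) = 0.209098, coefficient = 4
x_6 = 3.0000, f(x_6) = 0.019915, coefficient = 1

I ≈ (0.333333/3) × 11.677702 = 1.297522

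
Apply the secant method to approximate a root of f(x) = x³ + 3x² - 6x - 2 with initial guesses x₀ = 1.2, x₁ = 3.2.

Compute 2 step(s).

f(x) = x³ + 3x² - 6x - 2
x₀ = 1.2, x₁ = 3.2

Secant formula: x_{n+1} = x_n - f(x_n)(x_n - x_{n-1})/(f(x_n) - f(x_{n-1}))

Iteration 1:
  f(1.200000) = -3.152000
  f(3.200000) = 42.288000
  x_2 = 3.200000 - 42.288000×(3.200000 - 1.200000)/(42.288000 - (-3.152000))
       = 1.338732
Iteration 2:
  f(3.200000) = 42.288000
  f(1.338732) = -2.256499
  x_3 = 1.338732 - (-2.256499)×(1.338732 - 3.200000)/(-2.256499 - 42.288000)
       = 1.433019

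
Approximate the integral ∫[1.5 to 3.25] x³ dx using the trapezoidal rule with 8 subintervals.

f(x) = x³
a = 1.5, b = 3.25, n = 8
h = (b - a)/n = 0.218750

Trapezoidal rule: (h/2)[f(x₀) + 2f(x₁) + 2f(x₂) + ... + f(xₙ)]

x_0 = 1.5000, f(x_0) = 3.375000, coefficient = 1
x_1 = 1.7188, f(x_1) = 5.077362, coefficient = 2
x_2 = 1.9375, f(x_2) = 7.273193, coefficient = 2
x_3 = 2.1562, f(x_3) = 10.025299, coefficient = 2
x_4 = 2.3750, f(x_4) = 13.396484, coefficient = 2
x_5 = 2.5938, f(x_5) = 17.449554, coefficient = 2
x_6 = 2.8125, f(x_6) = 22.247314, coefficient = 2
x_7 = 3.0312, f(x_7) = 27.852570, coefficient = 2
x_8 = 3.2500, f(x_8) = 34.328125, coefficient = 1

I ≈ (0.218750/2) × 244.346680 = 26.725418
Exact value: 26.625977
Error: 0.099442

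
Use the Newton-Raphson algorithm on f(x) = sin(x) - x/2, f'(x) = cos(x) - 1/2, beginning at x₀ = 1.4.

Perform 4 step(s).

f(x) = sin(x) - x/2
f'(x) = cos(x) - 1/2
x₀ = 1.4

Newton-Raphson formula: x_{n+1} = x_n - f(x_n)/f'(x_n)

Iteration 1:
  f(1.400000) = 0.285450
  f'(1.400000) = -0.330033
  x_1 = 1.400000 - 0.285450/(-0.330033) = 2.264913
Iteration 2:
  f(2.264913) = -0.363838
  f'(2.264913) = -1.139707
  x_2 = 2.264913 - (-0.363838)/(-1.139707) = 1.945675
Iteration 3:
  f(1.945675) = -0.042286
  f'(1.945675) = -0.866160
  x_3 = 1.945675 - (-0.042286)/(-0.866160) = 1.896856
Iteration 4:
  f(1.896856) = -0.001116
  f'(1.896856) = -0.820312
  x_4 = 1.896856 - (-0.001116)/(-0.820312) = 1.895495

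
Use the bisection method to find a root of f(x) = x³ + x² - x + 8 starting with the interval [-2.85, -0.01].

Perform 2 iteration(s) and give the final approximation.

f(x) = x³ + x² - x + 8
Initial interval: [-2.85, -0.01]

Iteration 1:
  c_1 = (-2.850000 + (-0.010000))/2 = -1.430000
  f(c_1) = f(-1.430000) = 8.550693
  f(a) × f(c) < 0, new interval: [-2.850000, -1.430000]
Iteration 2:
  c_2 = (-2.850000 + (-1.430000))/2 = -2.140000
  f(c_2) = f(-2.140000) = 4.919256
  f(a) × f(c) < 0, new interval: [-2.850000, -2.140000]

After 2 iteration(s), the approximation is c_2 = -2.140000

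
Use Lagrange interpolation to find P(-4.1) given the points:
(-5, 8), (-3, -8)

Lagrange interpolation formula:
P(x) = Σ yᵢ × Lᵢ(x)
where Lᵢ(x) = Π_{j≠i} (x - xⱼ)/(xᵢ - xⱼ)

L_0(-4.1) = (-4.1 - (-3))/(-5 - (-3)) = 0.550000
L_1(-4.1) = (-4.1 - (-5))/(-3 - (-5)) = 0.450000

P(-4.1) = 8×L_0(-4.1) + (-8)×L_1(-4.1)
P(-4.1) = 0.800000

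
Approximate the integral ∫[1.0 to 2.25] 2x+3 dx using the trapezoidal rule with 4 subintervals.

f(x) = 2x+3
a = 1.0, b = 2.25, n = 4
h = (b - a)/n = 0.312500

Trapezoidal rule: (h/2)[f(x₀) + 2f(x₁) + 2f(x₂) + ... + f(xₙ)]

x_0 = 1.0000, f(x_0) = 5.000000, coefficient = 1
x_1 = 1.3125, f(x_1) = 5.625000, coefficient = 2
x_2 = 1.6250, f(x_2) = 6.250000, coefficient = 2
x_3 = 1.9375, f(x_3) = 6.875000, coefficient = 2
x_4 = 2.2500, f(x_4) = 7.500000, coefficient = 1

I ≈ (0.312500/2) × 50.000000 = 7.812500
Exact value: 7.812500
Error: 0.000000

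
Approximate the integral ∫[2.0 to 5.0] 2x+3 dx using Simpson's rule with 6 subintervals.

f(x) = 2x+3
a = 2.0, b = 5.0, n = 6
h = (b - a)/n = 0.500000

Simpson's rule: (h/3)[f(x₀) + 4f(x₁) + 2f(x₂) + ... + f(xₙ)]

x_0 = 2.0000, f(x_0) = 7.000000, coefficient = 1
x_1 = 2.5000, f(x_1) = 8.000000, coefficient = 4
x_2 = 3.0000, f(x_2) = 9.000000, coefficient = 2
x_3 = 3.5000, f(x_3) = 10.000000, coefficient = 4
x_4 = 4.0000, f(x_4) = 11.000000, coefficient = 2
x_5 = 4.5000, f(x_5) = 12.000000, coefficient = 4
x_6 = 5.0000, f(x_6) = 13.000000, coefficient = 1

I ≈ (0.500000/3) × 180.000000 = 30.000000
Exact value: 30.000000
Error: 0.000000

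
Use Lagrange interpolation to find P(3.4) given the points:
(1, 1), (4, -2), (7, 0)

Lagrange interpolation formula:
P(x) = Σ yᵢ × Lᵢ(x)
where Lᵢ(x) = Π_{j≠i} (x - xⱼ)/(xᵢ - xⱼ)

L_0(3.4) = (3.4 - 4)/(1 - 4) × (3.4 - 7)/(1 - 7) = 0.120000
L_1(3.4) = (3.4 - 1)/(4 - 1) × (3.4 - 7)/(4 - 7) = 0.960000
L_2(3.4) = (3.4 - 1)/(7 - 1) × (3.4 - 4)/(7 - 4) = -0.080000

P(3.4) = 1×L_0(3.4) + (-2)×L_1(3.4) + 0×L_2(3.4)
P(3.4) = -1.800000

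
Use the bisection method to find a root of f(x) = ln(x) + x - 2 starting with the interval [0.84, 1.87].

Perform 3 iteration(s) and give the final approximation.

f(x) = ln(x) + x - 2
Initial interval: [0.84, 1.87]

Iteration 1:
  c_1 = (0.840000 + 1.870000)/2 = 1.355000
  f(c_1) = f(1.355000) = -0.341199
  f(a) × f(c) ≥ 0, new interval: [1.355000, 1.870000]
Iteration 2:
  c_2 = (1.355000 + 1.870000)/2 = 1.612500
  f(c_2) = f(1.612500) = 0.090286
  f(a) × f(c) < 0, new interval: [1.355000, 1.612500]
Iteration 3:
  c_3 = (1.355000 + 1.612500)/2 = 1.483750
  f(c_3) = f(1.483750) = -0.121677
  f(a) × f(c) ≥ 0, new interval: [1.483750, 1.612500]

After 3 iteration(s), the approximation is c_3 = 1.483750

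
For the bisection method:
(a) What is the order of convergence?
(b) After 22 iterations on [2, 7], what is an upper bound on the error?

(a) Bisection has linear (order 1) convergence; the error is halved each step.

(b) Error bound = (b-a)/2^n = (7 - 2)/2^{22}
    = 5/2^{22}

(a) 1 (linear); (b) error ≤ 1.19e-06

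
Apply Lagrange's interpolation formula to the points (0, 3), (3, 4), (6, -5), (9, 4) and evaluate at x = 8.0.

Lagrange interpolation formula:
P(x) = Σ yᵢ × Lᵢ(x)
where Lᵢ(x) = Π_{j≠i} (x - xⱼ)/(xᵢ - xⱼ)

L_0(8.0) = (8.0 - 3)/(0 - 3) × (8.0 - 6)/(0 - 6) × (8.0 - 9)/(0 - 9) = 0.061728
L_1(8.0) = (8.0 - 0)/(3 - 0) × (8.0 - 6)/(3 - 6) × (8.0 - 9)/(3 - 9) = -0.296296
L_2(8.0) = (8.0 - 0)/(6 - 0) × (8.0 - 3)/(6 - 3) × (8.0 - 9)/(6 - 9) = 0.740741
L_3(8.0) = (8.0 - 0)/(9 - 0) × (8.0 - 3)/(9 - 3) × (8.0 - 6)/(9 - 6) = 0.493827

P(8.0) = 3×L_0(8.0) + 4×L_1(8.0) + (-5)×L_2(8.0) + 4×L_3(8.0)
P(8.0) = -2.728395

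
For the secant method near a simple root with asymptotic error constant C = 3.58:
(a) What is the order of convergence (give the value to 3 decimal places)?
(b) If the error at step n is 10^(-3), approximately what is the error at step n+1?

(a) Secant method has superlinear convergence with order φ = (1+√5)/2 ≈ 1.618.
    This means |e_{n+1}| ≈ C|e_n|^1.618.

(b) With |e_n| = 10^(-3) and C = 3.58:
    |e_{n+1}| ≈ 3.58 × (10^(-3))^1.618 = 3.58 × 10^(-4.85)

(a) ≈ 1.618 (golden ratio); (b) |e_{n+1}| ≈ 5.009e-05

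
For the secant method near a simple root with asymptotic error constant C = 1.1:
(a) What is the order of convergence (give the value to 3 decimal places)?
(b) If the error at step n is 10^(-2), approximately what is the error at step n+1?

(a) Secant method has superlinear convergence with order φ = (1+√5)/2 ≈ 1.618.
    This means |e_{n+1}| ≈ C|e_n|^1.618.

(b) With |e_n| = 10^(-2) and C = 1.1:
    |e_{n+1}| ≈ 1.1 × (10^(-2))^1.618 = 1.1 × 10^(-3.24)

(a) ≈ 1.618 (golden ratio); (b) |e_{n+1}| ≈ 6.387e-04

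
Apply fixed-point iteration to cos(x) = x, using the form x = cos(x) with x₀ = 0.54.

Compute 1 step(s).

Equation: cos(x) = x
Fixed-point form: x = cos(x)
x₀ = 0.54

x_1 = g(0.540000) = 0.857709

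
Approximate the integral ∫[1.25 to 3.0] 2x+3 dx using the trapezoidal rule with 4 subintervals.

f(x) = 2x+3
a = 1.25, b = 3.0, n = 4
h = (b - a)/n = 0.437500

Trapezoidal rule: (h/2)[f(x₀) + 2f(x₁) + 2f(x₂) + ... + f(xₙ)]

x_0 = 1.2500, f(x_0) = 5.500000, coefficient = 1
x_1 = 1.6875, f(x_1) = 6.375000, coefficient = 2
x_2 = 2.1250, f(x_2) = 7.250000, coefficient = 2
x_3 = 2.5625, f(x_3) = 8.125000, coefficient = 2
x_4 = 3.0000, f(x_4) = 9.000000, coefficient = 1

I ≈ (0.437500/2) × 58.000000 = 12.687500
Exact value: 12.687500
Error: 0.000000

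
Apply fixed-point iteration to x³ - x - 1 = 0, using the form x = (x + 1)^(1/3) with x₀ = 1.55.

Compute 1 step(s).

Equation: x³ - x - 1 = 0
Fixed-point form: x = (x + 1)^(1/3)
x₀ = 1.55

x_1 = g(1.550000) = 1.366197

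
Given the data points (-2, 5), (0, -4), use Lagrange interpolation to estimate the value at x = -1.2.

Lagrange interpolation formula:
P(x) = Σ yᵢ × Lᵢ(x)
where Lᵢ(x) = Π_{j≠i} (x - xⱼ)/(xᵢ - xⱼ)

L_0(-1.2) = (-1.2 - 0)/(-2 - 0) = 0.600000
L_1(-1.2) = (-1.2 - (-2))/(0 - (-2)) = 0.400000

P(-1.2) = 5×L_0(-1.2) + (-4)×L_1(-1.2)
P(-1.2) = 1.400000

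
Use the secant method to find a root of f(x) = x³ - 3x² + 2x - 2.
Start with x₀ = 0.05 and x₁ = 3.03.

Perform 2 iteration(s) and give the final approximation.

f(x) = x³ - 3x² + 2x - 2
x₀ = 0.05, x₁ = 3.03

Secant formula: x_{n+1} = x_n - f(x_n)(x_n - x_{n-1})/(f(x_n) - f(x_{n-1}))

Iteration 1:
  f(0.050000) = -1.907375
  f(3.030000) = 4.335427
  x_2 = 3.030000 - 4.335427×(3.030000 - 0.050000)/(4.335427 - (-1.907375))
       = 0.960485
Iteration 2:
  f(3.030000) = 4.335427
  f(0.960485) = -1.960547
  x_3 = 0.960485 - (-1.960547)×(0.960485 - 3.030000)/(-1.960547 - 4.335427)
       = 1.604926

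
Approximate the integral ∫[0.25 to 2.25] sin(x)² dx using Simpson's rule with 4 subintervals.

f(x) = sin(x)²
a = 0.25, b = 2.25, n = 4
h = (b - a)/n = 0.500000

Simpson's rule: (h/3)[f(x₀) + 4f(x₁) + 2f(x₂) + ... + f(xₙ)]

x_0 = 0.2500, f(x_0) = 0.061209, coefficient = 1
x_1 = 0.7500, f(x_1) = 0.464631, coefficient = 4
x_2 = 1.2500, f(x_2) = 0.900572, coefficient = 2
x_3 = 1.7500, f(x_3) = 0.968228, coefficient = 4
x_4 = 2.2500, f(x_4) = 0.605398, coefficient = 1

I ≈ (0.500000/3) × 8.199189 = 1.366532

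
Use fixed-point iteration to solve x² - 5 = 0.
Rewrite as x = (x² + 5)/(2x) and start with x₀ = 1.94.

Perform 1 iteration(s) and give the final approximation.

Equation: x² - 5 = 0
Fixed-point form: x = (x² + 5)/(2x)
x₀ = 1.94

x_1 = g(1.940000) = 2.258660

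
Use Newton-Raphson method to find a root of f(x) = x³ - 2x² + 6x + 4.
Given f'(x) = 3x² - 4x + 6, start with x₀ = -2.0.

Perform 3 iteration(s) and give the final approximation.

f(x) = x³ - 2x² + 6x + 4
f'(x) = 3x² - 4x + 6
x₀ = -2.0

Newton-Raphson formula: x_{n+1} = x_n - f(x_n)/f'(x_n)

Iteration 1:
  f(-2.000000) = -24.000000
  f'(-2.000000) = 26.000000
  x_1 = -2.000000 - (-24.000000)/26.000000 = -1.076923
Iteration 2:
  f(-1.076923) = -6.030041
  f'(-1.076923) = 13.786982
  x_2 = -1.076923 - (-6.030041)/13.786982 = -0.639551
Iteration 3:
  f(-0.639551) = -0.916950
  f'(-0.639551) = 9.785280
  x_3 = -0.639551 - (-0.916950)/9.785280 = -0.545844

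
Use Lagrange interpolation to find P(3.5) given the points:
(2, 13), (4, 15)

Lagrange interpolation formula:
P(x) = Σ yᵢ × Lᵢ(x)
where Lᵢ(x) = Π_{j≠i} (x - xⱼ)/(xᵢ - xⱼ)

L_0(3.5) = (3.5 - 4)/(2 - 4) = 0.250000
L_1(3.5) = (3.5 - 2)/(4 - 2) = 0.750000

P(3.5) = 13×L_0(3.5) + 15×L_1(3.5)
P(3.5) = 14.500000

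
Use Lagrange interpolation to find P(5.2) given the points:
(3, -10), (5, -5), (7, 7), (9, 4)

Lagrange interpolation formula:
P(x) = Σ yᵢ × Lᵢ(x)
where Lᵢ(x) = Π_{j≠i} (x - xⱼ)/(xᵢ - xⱼ)

L_0(5.2) = (5.2 - 5)/(3 - 5) × (5.2 - 7)/(3 - 7) × (5.2 - 9)/(3 - 9) = -0.028500
L_1(5.2) = (5.2 - 3)/(5 - 3) × (5.2 - 7)/(5 - 7) × (5.2 - 9)/(5 - 9) = 0.940500
L_2(5.2) = (5.2 - 3)/(7 - 3) × (5.2 - 5)/(7 - 5) × (5.2 - 9)/(7 - 9) = 0.104500
L_3(5.2) = (5.2 - 3)/(9 - 3) × (5.2 - 5)/(9 - 5) × (5.2 - 7)/(9 - 7) = -0.016500

P(5.2) = (-10)×L_0(5.2) + (-5)×L_1(5.2) + 7×L_2(5.2) + 4×L_3(5.2)
P(5.2) = -3.752000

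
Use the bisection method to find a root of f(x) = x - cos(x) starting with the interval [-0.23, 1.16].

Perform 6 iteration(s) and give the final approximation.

f(x) = x - cos(x)
Initial interval: [-0.23, 1.16]

Iteration 1:
  c_1 = (-0.230000 + 1.160000)/2 = 0.465000
  f(c_1) = f(0.465000) = -0.428822
  f(a) × f(c) ≥ 0, new interval: [0.465000, 1.160000]
Iteration 2:
  c_2 = (0.465000 + 1.160000)/2 = 0.812500
  f(c_2) = f(0.812500) = 0.124814
  f(a) × f(c) < 0, new interval: [0.465000, 0.812500]
Iteration 3:
  c_3 = (0.465000 + 0.812500)/2 = 0.638750
  f(c_3) = f(0.638750) = -0.164092
  f(a) × f(c) ≥ 0, new interval: [0.638750, 0.812500]
Iteration 4:
  c_4 = (0.638750 + 0.812500)/2 = 0.725625
  f(c_4) = f(0.725625) = -0.022460
  f(a) × f(c) ≥ 0, new interval: [0.725625, 0.812500]
Iteration 5:
  c_5 = (0.725625 + 0.812500)/2 = 0.769062
  f(c_5) = f(0.769062) = 0.050500
  f(a) × f(c) < 0, new interval: [0.725625, 0.769062]
Iteration 6:
  c_6 = (0.725625 + 0.769062)/2 = 0.747344
  f(c_6) = f(0.747344) = 0.013847
  f(a) × f(c) < 0, new interval: [0.725625, 0.747344]

After 6 iteration(s), the approximation is c_6 = 0.747344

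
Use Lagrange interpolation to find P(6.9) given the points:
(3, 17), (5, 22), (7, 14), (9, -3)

Lagrange interpolation formula:
P(x) = Σ yᵢ × Lᵢ(x)
where Lᵢ(x) = Π_{j≠i} (x - xⱼ)/(xᵢ - xⱼ)

L_0(6.9) = (6.9 - 5)/(3 - 5) × (6.9 - 7)/(3 - 7) × (6.9 - 9)/(3 - 9) = -0.008312
L_1(6.9) = (6.9 - 3)/(5 - 3) × (6.9 - 7)/(5 - 7) × (6.9 - 9)/(5 - 9) = 0.051187
L_2(6.9) = (6.9 - 3)/(7 - 3) × (6.9 - 5)/(7 - 5) × (6.9 - 9)/(7 - 9) = 0.972563
L_3(6.9) = (6.9 - 3)/(9 - 3) × (6.9 - 5)/(9 - 5) × (6.9 - 7)/(9 - 7) = -0.015437

P(6.9) = 17×L_0(6.9) + 22×L_1(6.9) + 14×L_2(6.9) + (-3)×L_3(6.9)
P(6.9) = 14.647000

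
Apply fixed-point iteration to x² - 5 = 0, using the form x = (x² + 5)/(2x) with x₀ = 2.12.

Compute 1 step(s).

Equation: x² - 5 = 0
Fixed-point form: x = (x² + 5)/(2x)
x₀ = 2.12

x_1 = g(2.120000) = 2.239245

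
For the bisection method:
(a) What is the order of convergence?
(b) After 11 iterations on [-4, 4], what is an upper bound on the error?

(a) Bisection has linear (order 1) convergence; the error is halved each step.

(b) Error bound = (b-a)/2^n = (4 - (-4))/2^{11}
    = 8/2^{11}

(a) 1 (linear); (b) error ≤ 3.91e-03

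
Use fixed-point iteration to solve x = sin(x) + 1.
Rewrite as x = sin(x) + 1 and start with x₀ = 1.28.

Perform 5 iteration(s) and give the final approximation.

Equation: x = sin(x) + 1
Fixed-point form: x = sin(x) + 1
x₀ = 1.28

x_1 = g(1.280000) = 1.958016
x_2 = g(1.958016) = 1.925963
x_3 = g(1.925963) = 1.937589
x_4 = g(1.937589) = 1.933482
x_5 = g(1.933482) = 1.934947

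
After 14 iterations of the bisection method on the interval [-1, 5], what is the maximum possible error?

Bisection error bound: |error| ≤ (b-a)/2^n
|error| ≤ (5 - (-1))/2^14 = 6/2^14
|error| ≤ 0.0003662109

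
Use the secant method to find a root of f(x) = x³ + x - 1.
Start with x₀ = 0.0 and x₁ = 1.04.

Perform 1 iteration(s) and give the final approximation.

f(x) = x³ + x - 1
x₀ = 0.0, x₁ = 1.04

Secant formula: x_{n+1} = x_n - f(x_n)(x_n - x_{n-1})/(f(x_n) - f(x_{n-1}))

Iteration 1:
  f(0.000000) = -1.000000
  f(1.040000) = 1.164864
  x_2 = 1.040000 - 1.164864×(1.040000 - 0.000000)/(1.164864 - (-1.000000))
       = 0.480400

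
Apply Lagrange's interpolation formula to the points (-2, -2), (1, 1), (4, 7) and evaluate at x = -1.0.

Lagrange interpolation formula:
P(x) = Σ yᵢ × Lᵢ(x)
where Lᵢ(x) = Π_{j≠i} (x - xⱼ)/(xᵢ - xⱼ)

L_0(-1.0) = (-1.0 - 1)/(-2 - 1) × (-1.0 - 4)/(-2 - 4) = 0.555556
L_1(-1.0) = (-1.0 - (-2))/(1 - (-2)) × (-1.0 - 4)/(1 - 4) = 0.555556
L_2(-1.0) = (-1.0 - (-2))/(4 - (-2)) × (-1.0 - 1)/(4 - 1) = -0.111111

P(-1.0) = (-2)×L_0(-1.0) + 1×L_1(-1.0) + 7×L_2(-1.0)
P(-1.0) = -1.333333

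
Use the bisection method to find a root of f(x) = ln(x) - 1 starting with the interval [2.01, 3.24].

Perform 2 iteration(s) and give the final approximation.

f(x) = ln(x) - 1
Initial interval: [2.01, 3.24]

Iteration 1:
  c_1 = (2.010000 + 3.240000)/2 = 2.625000
  f(c_1) = f(2.625000) = -0.034919
  f(a) × f(c) ≥ 0, new interval: [2.625000, 3.240000]
Iteration 2:
  c_2 = (2.625000 + 3.240000)/2 = 2.932500
  f(c_2) = f(2.932500) = 0.075855
  f(a) × f(c) < 0, new interval: [2.625000, 2.932500]

After 2 iteration(s), the approximation is c_2 = 2.932500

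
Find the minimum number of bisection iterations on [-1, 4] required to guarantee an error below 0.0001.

We need (b-a)/2^n ≤ 0.0001
(4 - (-1))/2^n ≤ 0.0001
5/2^n ≤ 0.0001
2^n ≥ 50000
n ≥ log₂(50000) = 15.61
n ≥ 16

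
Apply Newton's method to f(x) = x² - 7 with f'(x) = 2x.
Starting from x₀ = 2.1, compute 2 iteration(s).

f(x) = x² - 7
f'(x) = 2x
x₀ = 2.1

Newton-Raphson formula: x_{n+1} = x_n - f(x_n)/f'(x_n)

Iteration 1:
  f(2.100000) = -2.590000
  f'(2.100000) = 4.200000
  x_1 = 2.100000 - (-2.590000)/4.200000 = 2.716667
Iteration 2:
  f(2.716667) = 0.380278
  f'(2.716667) = 5.433333
  x_2 = 2.716667 - 0.380278/5.433333 = 2.646677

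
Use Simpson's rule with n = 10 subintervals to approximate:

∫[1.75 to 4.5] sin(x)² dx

f(x) = sin(x)²
a = 1.75, b = 4.5, n = 10
h = (b - a)/n = 0.275000

Simpson's rule: (h/3)[f(x₀) + 4f(x₁) + 2f(x₂) + ... + f(xₙ)]

x_0 = 1.7500, f(x_0) = 0.968228, coefficient = 1
x_1 = 2.0250, f(x_1) = 0.807501, coefficient = 4
x_2 = 2.3000, f(x_2) = 0.556076, coefficient = 2
x_3 = 2.5750, f(x_3) = 0.288112, coefficient = 4
x_4 = 2.8500, f(x_4) = 0.082644, coefficient = 2
x_5 = 3.1250, f(x_5) = 0.000275, coefficient = 4
x_6 = 3.4000, f(x_6) = 0.065301, coefficient = 2
x_7 = 3.6750, f(x_7) = 0.258542, coefficient = 4
x_8 = 3.9500, f(x_8) = 0.523001, coefficient = 2
x_9 = 4.2250, f(x_9) = 0.780676, coefficient = 4
x_10 = 4.5000, f(x_10) = 0.955565, coefficient = 1

I ≈ (0.275000/3) × 12.918262 = 1.184174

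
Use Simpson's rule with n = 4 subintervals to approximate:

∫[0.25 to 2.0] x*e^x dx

f(x) = x*e^x
a = 0.25, b = 2.0, n = 4
h = (b - a)/n = 0.437500

Simpson's rule: (h/3)[f(x₀) + 4f(x₁) + 2f(x₂) + ... + f(xₙ)]

x_0 = 0.2500, f(x_0) = 0.321006, coefficient = 1
x_1 = 0.6875, f(x_1) = 1.367257, coefficient = 4
x_2 = 1.1250, f(x_2) = 3.465244, coefficient = 2
x_3 = 1.5625, f(x_3) = 7.454271, coefficient = 4
x_4 = 2.0000, f(x_4) = 14.778112, coefficient = 1

I ≈ (0.437500/3) × 57.315717 = 8.358542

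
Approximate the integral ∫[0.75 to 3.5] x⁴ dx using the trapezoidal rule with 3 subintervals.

f(x) = x⁴
a = 0.75, b = 3.5, n = 3
h = (b - a)/n = 0.916667

Trapezoidal rule: (h/2)[f(x₀) + 2f(x₁) + 2f(x₂) + ... + f(xₙ)]

x_0 = 0.7500, f(x_0) = 0.316406, coefficient = 1
x_1 = 1.6667, f(x_1) = 7.716049, coefficient = 2
x_2 = 2.5833, f(x_2) = 44.537085, coefficient = 2
x_3 = 3.5000, f(x_3) = 150.062500, coefficient = 1

I ≈ (0.916667/2) × 254.885176 = 116.822372
Exact value: 104.996289
Error: 11.826083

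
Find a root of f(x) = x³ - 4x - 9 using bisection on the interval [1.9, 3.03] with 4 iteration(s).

f(x) = x³ - 4x - 9
Initial interval: [1.9, 3.03]

Iteration 1:
  c_1 = (1.900000 + 3.030000)/2 = 2.465000
  f(c_1) = f(2.465000) = -3.882105
  f(a) × f(c) ≥ 0, new interval: [2.465000, 3.030000]
Iteration 2:
  c_2 = (2.465000 + 3.030000)/2 = 2.747500
  f(c_2) = f(2.747500) = 0.750208
  f(a) × f(c) < 0, new interval: [2.465000, 2.747500]
Iteration 3:
  c_3 = (2.465000 + 2.747500)/2 = 2.606250
  f(c_3) = f(2.606250) = -1.721945
  f(a) × f(c) ≥ 0, new interval: [2.606250, 2.747500]
Iteration 4:
  c_4 = (2.606250 + 2.747500)/2 = 2.676875
  f(c_4) = f(2.676875) = -0.525925
  f(a) × f(c) ≥ 0, new interval: [2.676875, 2.747500]

After 4 iteration(s), the approximation is c_4 = 2.676875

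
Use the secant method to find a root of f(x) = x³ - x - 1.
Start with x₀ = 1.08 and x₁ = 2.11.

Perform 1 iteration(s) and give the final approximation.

f(x) = x³ - x - 1
x₀ = 1.08, x₁ = 2.11

Secant formula: x_{n+1} = x_n - f(x_n)(x_n - x_{n-1})/(f(x_n) - f(x_{n-1}))

Iteration 1:
  f(1.080000) = -0.820288
  f(2.110000) = 6.283931
  x_2 = 2.110000 - 6.283931×(2.110000 - 1.080000)/(6.283931 - (-0.820288))
       = 1.198929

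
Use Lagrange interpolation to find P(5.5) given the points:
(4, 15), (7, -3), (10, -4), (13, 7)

Lagrange interpolation formula:
P(x) = Σ yᵢ × Lᵢ(x)
where Lᵢ(x) = Π_{j≠i} (x - xⱼ)/(xᵢ - xⱼ)

L_0(5.5) = (5.5 - 7)/(4 - 7) × (5.5 - 10)/(4 - 10) × (5.5 - 13)/(4 - 13) = 0.312500
L_1(5.5) = (5.5 - 4)/(7 - 4) × (5.5 - 10)/(7 - 10) × (5.5 - 13)/(7 - 13) = 0.937500
L_2(5.5) = (5.5 - 4)/(10 - 4) × (5.5 - 7)/(10 - 7) × (5.5 - 13)/(10 - 13) = -0.312500
L_3(5.5) = (5.5 - 4)/(13 - 4) × (5.5 - 7)/(13 - 7) × (5.5 - 10)/(13 - 10) = 0.062500

P(5.5) = 15×L_0(5.5) + (-3)×L_1(5.5) + (-4)×L_2(5.5) + 7×L_3(5.5)
P(5.5) = 3.562500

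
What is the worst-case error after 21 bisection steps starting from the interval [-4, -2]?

Bisection error bound: |error| ≤ (b-a)/2^n
|error| ≤ (-2 - (-4))/2^21 = 2/2^21
|error| ≤ 0.0000009537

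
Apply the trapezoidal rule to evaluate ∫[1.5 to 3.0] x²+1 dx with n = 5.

f(x) = x²+1
a = 1.5, b = 3.0, n = 5
h = (b - a)/n = 0.300000

Trapezoidal rule: (h/2)[f(x₀) + 2f(x₁) + 2f(x₂) + ... + f(xₙ)]

x_0 = 1.5000, f(x_0) = 3.250000, coefficient = 1
x_1 = 1.8000, f(x_1) = 4.240000, coefficient = 2
x_2 = 2.1000, f(x_2) = 5.410000, coefficient = 2
x_3 = 2.4000, f(x_3) = 6.760000, coefficient = 2
x_4 = 2.7000, f(x_4) = 8.290000, coefficient = 2
x_5 = 3.0000, f(x_5) = 10.000000, coefficient = 1

I ≈ (0.300000/2) × 62.650000 = 9.397500
Exact value: 9.375000
Error: 0.022500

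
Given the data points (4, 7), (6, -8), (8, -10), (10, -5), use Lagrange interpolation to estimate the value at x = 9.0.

Lagrange interpolation formula:
P(x) = Σ yᵢ × Lᵢ(x)
where Lᵢ(x) = Π_{j≠i} (x - xⱼ)/(xᵢ - xⱼ)

L_0(9.0) = (9.0 - 6)/(4 - 6) × (9.0 - 8)/(4 - 8) × (9.0 - 10)/(4 - 10) = 0.062500
L_1(9.0) = (9.0 - 4)/(6 - 4) × (9.0 - 8)/(6 - 8) × (9.0 - 10)/(6 - 10) = -0.312500
L_2(9.0) = (9.0 - 4)/(8 - 4) × (9.0 - 6)/(8 - 6) × (9.0 - 10)/(8 - 10) = 0.937500
L_3(9.0) = (9.0 - 4)/(10 - 4) × (9.0 - 6)/(10 - 6) × (9.0 - 8)/(10 - 8) = 0.312500

P(9.0) = 7×L_0(9.0) + (-8)×L_1(9.0) + (-10)×L_2(9.0) + (-5)×L_3(9.0)
P(9.0) = -8.000000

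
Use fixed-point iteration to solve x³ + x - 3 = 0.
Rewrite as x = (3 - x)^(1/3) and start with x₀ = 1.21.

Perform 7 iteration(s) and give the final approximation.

Equation: x³ + x - 3 = 0
Fixed-point form: x = (3 - x)^(1/3)
x₀ = 1.21

x_1 = g(1.210000) = 1.214184
x_2 = g(1.214184) = 1.213237
x_3 = g(1.213237) = 1.213451
x_4 = g(1.213451) = 1.213403
x_5 = g(1.213403) = 1.213414
x_6 = g(1.213414) = 1.213411
x_7 = g(1.213411) = 1.213412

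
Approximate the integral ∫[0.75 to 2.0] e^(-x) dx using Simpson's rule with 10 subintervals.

f(x) = e^(-x)
a = 0.75, b = 2.0, n = 10
h = (b - a)/n = 0.125000

Simpson's rule: (h/3)[f(x₀) + 4f(x₁) + 2f(x₂) + ... + f(xₙ)]

x_0 = 0.7500, f(x_0) = 0.472367, coefficient = 1
x_1 = 0.8750, f(x_1) = 0.416862, coefficient = 4
x_2 = 1.0000, f(x_2) = 0.367879, coefficient = 2
x_3 = 1.1250, f(x_3) = 0.324652, coefficient = 4
x_4 = 1.2500, f(x_4) = 0.286505, coefficient = 2
x_5 = 1.3750, f(x_5) = 0.252840, coefficient = 4
x_6 = 1.5000, f(x_6) = 0.223130, coefficient = 2
x_7 = 1.6250, f(x_7) = 0.196912, coefficient = 4
x_8 = 1.7500, f(x_8) = 0.173774, coefficient = 2
x_9 = 1.8750, f(x_9) = 0.153355, coefficient = 4
x_10 = 2.0000, f(x_10) = 0.135335, coefficient = 1

I ≈ (0.125000/3) × 8.088761 = 0.337032
Exact value: 0.337031
Error: 0.000000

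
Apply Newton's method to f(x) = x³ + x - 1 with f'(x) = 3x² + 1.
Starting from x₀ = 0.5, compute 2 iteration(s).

f(x) = x³ + x - 1
f'(x) = 3x² + 1
x₀ = 0.5

Newton-Raphson formula: x_{n+1} = x_n - f(x_n)/f'(x_n)

Iteration 1:
  f(0.500000) = -0.375000
  f'(0.500000) = 1.750000
  x_1 = 0.500000 - (-0.375000)/1.750000 = 0.714286
Iteration 2:
  f(0.714286) = 0.078717
  f'(0.714286) = 2.530612
  x_2 = 0.714286 - 0.078717/2.530612 = 0.683180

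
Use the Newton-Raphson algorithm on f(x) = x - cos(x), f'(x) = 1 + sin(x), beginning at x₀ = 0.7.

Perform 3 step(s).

f(x) = x - cos(x)
f'(x) = 1 + sin(x)
x₀ = 0.7

Newton-Raphson formula: x_{n+1} = x_n - f(x_n)/f'(x_n)

Iteration 1:
  f(0.700000) = -0.064842
  f'(0.700000) = 1.644218
  x_1 = 0.700000 - (-0.064842)/1.644218 = 0.739436
Iteration 2:
  f(0.739436) = 0.000588
  f'(0.739436) = 1.673872
  x_2 = 0.739436 - 0.000588/1.673872 = 0.739085
Iteration 3:
  f(0.739085) = 0.000000
  f'(0.739085) = 1.673612
  x_3 = 0.739085 - 0.000000/1.673612 = 0.739085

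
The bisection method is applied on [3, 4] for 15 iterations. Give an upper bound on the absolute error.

Bisection error bound: |error| ≤ (b-a)/2^n
|error| ≤ (4 - 3)/2^15 = 1/2^15
|error| ≤ 0.0000305176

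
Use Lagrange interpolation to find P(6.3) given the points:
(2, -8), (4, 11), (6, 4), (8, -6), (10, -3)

Lagrange interpolation formula:
P(x) = Σ yᵢ × Lᵢ(x)
where Lᵢ(x) = Π_{j≠i} (x - xⱼ)/(xᵢ - xⱼ)

L_0(6.3) = (6.3 - 4)/(2 - 4) × (6.3 - 6)/(2 - 6) × (6.3 - 8)/(2 - 8) × (6.3 - 10)/(2 - 10) = 0.011302
L_1(6.3) = (6.3 - 2)/(4 - 2) × (6.3 - 6)/(4 - 6) × (6.3 - 8)/(4 - 8) × (6.3 - 10)/(4 - 10) = -0.084522
L_2(6.3) = (6.3 - 2)/(6 - 2) × (6.3 - 4)/(6 - 4) × (6.3 - 8)/(6 - 8) × (6.3 - 10)/(6 - 10) = 0.972002
L_3(6.3) = (6.3 - 2)/(8 - 2) × (6.3 - 4)/(8 - 4) × (6.3 - 6)/(8 - 6) × (6.3 - 10)/(8 - 10) = 0.114353
L_4(6.3) = (6.3 - 2)/(10 - 2) × (6.3 - 4)/(10 - 4) × (6.3 - 6)/(10 - 6) × (6.3 - 8)/(10 - 8) = -0.013135

P(6.3) = (-8)×L_0(6.3) + 11×L_1(6.3) + 4×L_2(6.3) + (-6)×L_3(6.3) + (-3)×L_4(6.3)
P(6.3) = 2.221134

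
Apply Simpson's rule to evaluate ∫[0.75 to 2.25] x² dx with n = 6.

f(x) = x²
a = 0.75, b = 2.25, n = 6
h = (b - a)/n = 0.250000

Simpson's rule: (h/3)[f(x₀) + 4f(x₁) + 2f(x₂) + ... + f(xₙ)]

x_0 = 0.7500, f(x_0) = 0.562500, coefficient = 1
x_1 = 1.0000, f(x_1) = 1.000000, coefficient = 4
x_2 = 1.2500, f(x_2) = 1.562500, coefficient = 2
x_3 = 1.5000, f(x_3) = 2.250000, coefficient = 4
x_4 = 1.7500, f(x_4) = 3.062500, coefficient = 2
x_5 = 2.0000, f(x_5) = 4.000000, coefficient = 4
x_6 = 2.2500, f(x_6) = 5.062500, coefficient = 1

I ≈ (0.250000/3) × 43.875000 = 3.656250
Exact value: 3.656250
Error: 0.000000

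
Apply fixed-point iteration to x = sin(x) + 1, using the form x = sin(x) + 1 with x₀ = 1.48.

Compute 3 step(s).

Equation: x = sin(x) + 1
Fixed-point form: x = sin(x) + 1
x₀ = 1.48

x_1 = g(1.480000) = 1.995881
x_2 = g(1.995881) = 1.911004
x_3 = g(1.911004) = 1.942685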